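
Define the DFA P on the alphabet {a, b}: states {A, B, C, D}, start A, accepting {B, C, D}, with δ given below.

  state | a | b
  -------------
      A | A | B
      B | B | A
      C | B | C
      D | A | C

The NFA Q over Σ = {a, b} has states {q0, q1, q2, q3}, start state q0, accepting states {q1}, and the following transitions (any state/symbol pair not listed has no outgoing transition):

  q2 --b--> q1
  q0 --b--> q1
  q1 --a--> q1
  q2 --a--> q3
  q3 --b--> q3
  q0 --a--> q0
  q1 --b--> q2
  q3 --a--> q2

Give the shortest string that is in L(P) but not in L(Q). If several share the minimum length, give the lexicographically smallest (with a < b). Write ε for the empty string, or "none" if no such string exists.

The string bbab is accepted by P but not by Q.
No shorter string lies in the difference, and bbab is the lexicographically first length-4 string in L(P) \ L(Q).

bbab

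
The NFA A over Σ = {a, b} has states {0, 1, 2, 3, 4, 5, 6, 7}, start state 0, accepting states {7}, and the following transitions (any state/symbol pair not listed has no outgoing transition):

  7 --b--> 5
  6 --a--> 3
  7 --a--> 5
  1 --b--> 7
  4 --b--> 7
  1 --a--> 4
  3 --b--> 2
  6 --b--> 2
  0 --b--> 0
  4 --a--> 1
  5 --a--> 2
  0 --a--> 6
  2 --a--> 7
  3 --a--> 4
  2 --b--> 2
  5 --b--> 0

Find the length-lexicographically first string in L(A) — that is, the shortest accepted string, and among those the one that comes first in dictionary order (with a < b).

aba

A breadth-first search from 0 reaches an accepting state first via the path 0 → 6 → 2 → 7 on input aba.
No string of length < 3 is accepted (BFS exhausts all shorter strings without reaching an accepting state), and aba is the lexicographically least accepting string of length 3.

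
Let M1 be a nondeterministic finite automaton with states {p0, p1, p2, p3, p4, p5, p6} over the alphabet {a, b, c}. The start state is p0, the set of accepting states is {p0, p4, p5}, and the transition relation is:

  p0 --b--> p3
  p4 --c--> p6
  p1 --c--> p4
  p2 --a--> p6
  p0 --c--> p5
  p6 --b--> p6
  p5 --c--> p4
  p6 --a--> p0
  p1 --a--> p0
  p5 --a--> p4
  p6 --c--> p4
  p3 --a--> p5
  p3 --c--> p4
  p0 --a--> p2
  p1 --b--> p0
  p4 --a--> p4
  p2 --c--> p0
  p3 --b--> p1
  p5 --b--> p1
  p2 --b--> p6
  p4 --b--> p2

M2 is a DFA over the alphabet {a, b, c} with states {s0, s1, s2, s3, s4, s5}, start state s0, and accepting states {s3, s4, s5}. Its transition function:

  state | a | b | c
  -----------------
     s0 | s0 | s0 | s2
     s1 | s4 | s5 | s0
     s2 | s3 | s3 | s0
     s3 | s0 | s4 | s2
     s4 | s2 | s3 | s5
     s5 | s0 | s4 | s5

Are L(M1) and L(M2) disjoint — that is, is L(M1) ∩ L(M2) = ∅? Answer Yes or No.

The string ca is accepted by both M1 and M2.
Hence L(M1) ∩ L(M2) ≠ ∅.

No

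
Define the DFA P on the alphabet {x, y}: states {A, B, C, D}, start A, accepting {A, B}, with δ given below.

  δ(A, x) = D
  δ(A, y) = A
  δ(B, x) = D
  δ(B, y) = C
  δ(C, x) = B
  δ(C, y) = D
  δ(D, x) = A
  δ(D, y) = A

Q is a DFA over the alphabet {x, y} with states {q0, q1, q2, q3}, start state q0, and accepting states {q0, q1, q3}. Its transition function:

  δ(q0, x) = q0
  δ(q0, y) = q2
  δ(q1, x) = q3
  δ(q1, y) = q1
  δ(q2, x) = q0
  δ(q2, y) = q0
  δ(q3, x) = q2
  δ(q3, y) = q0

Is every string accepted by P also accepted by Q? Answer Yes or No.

No

The string y is in L(P) but not in L(Q).
So L(P) ⊄ L(Q).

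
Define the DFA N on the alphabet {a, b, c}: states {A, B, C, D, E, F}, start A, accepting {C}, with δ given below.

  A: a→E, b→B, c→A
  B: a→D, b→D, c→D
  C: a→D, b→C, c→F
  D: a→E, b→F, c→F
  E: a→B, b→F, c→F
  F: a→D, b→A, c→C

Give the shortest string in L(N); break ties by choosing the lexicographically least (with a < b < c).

abc

A breadth-first search from A reaches an accepting state first via the path A → E → F → C on input abc.
No string of length < 3 is accepted (BFS exhausts all shorter strings without reaching an accepting state), and abc is the lexicographically least accepting string of length 3.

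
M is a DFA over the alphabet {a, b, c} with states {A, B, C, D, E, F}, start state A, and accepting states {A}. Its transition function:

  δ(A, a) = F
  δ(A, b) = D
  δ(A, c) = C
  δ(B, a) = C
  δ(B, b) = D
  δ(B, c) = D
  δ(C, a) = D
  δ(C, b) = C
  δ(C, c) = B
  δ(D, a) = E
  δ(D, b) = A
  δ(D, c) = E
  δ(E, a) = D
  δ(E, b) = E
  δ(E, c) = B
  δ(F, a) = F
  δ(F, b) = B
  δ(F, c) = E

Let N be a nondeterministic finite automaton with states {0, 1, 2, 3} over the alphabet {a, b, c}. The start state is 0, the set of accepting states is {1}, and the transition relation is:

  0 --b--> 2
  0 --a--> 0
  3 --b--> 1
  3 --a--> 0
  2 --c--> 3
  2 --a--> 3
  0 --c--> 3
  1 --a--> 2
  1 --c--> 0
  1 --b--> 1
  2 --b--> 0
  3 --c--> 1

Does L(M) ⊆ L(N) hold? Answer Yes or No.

The empty string ε is in L(M) but not in L(N).
So L(M) ⊄ L(N).

No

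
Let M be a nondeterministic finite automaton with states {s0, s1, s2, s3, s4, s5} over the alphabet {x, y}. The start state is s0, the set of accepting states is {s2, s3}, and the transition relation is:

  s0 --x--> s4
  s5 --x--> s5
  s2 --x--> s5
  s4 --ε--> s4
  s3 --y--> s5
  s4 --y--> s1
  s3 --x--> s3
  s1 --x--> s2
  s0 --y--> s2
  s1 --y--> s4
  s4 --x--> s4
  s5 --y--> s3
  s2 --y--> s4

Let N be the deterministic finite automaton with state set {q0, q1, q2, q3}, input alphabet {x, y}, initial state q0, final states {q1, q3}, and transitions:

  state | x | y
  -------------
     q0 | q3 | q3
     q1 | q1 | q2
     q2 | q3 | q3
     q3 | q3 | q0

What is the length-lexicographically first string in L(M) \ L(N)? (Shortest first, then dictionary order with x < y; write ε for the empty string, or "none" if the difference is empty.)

yxy

The string yxy is accepted by M but not by N.
No shorter string lies in the difference, and yxy is the lexicographically first length-3 string in L(M) \ L(N).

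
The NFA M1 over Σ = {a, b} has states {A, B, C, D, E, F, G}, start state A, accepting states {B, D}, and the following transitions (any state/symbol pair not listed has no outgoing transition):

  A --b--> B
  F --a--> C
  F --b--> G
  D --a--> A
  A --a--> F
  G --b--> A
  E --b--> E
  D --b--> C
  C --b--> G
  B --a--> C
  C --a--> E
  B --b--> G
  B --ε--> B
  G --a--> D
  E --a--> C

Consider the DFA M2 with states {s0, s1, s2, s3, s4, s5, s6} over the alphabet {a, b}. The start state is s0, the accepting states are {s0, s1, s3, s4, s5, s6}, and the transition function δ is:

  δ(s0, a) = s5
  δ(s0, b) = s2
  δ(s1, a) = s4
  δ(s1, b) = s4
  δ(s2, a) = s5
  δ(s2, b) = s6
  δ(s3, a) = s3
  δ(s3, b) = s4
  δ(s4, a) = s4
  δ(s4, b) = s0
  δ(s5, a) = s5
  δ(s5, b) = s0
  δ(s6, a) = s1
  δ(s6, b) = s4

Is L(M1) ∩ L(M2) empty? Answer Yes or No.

The string aba is accepted by both M1 and M2.
Hence L(M1) ∩ L(M2) ≠ ∅.

No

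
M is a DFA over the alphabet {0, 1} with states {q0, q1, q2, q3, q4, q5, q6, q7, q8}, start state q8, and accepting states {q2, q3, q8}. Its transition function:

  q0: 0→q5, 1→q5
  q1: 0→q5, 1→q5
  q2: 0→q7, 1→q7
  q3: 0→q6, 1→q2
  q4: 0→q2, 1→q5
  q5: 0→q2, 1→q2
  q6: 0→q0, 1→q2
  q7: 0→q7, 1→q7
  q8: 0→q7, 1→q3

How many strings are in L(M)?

8

The useful subgraph on states {q0, q2, q3, q5, q6, q8} is acyclic, so L(M) is finite; the longest accepting path visits 6 useful states, giving maximum string length 5.
Counting accepting paths from q8 by length: 1 of length 0, 1 of length 1, 1 of length 2, 1 of length 3, 4 of length 5. Total 8.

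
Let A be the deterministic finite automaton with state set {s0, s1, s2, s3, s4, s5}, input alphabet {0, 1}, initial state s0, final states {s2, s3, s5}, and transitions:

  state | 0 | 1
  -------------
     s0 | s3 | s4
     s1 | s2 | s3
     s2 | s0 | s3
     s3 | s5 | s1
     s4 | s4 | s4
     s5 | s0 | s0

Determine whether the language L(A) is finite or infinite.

infinite

State s0 is reachable from the start and can reach an accepting state, and it lies on the cycle s0 → s3 → s1 → s2 → s0.
Traversing that cycle any number of times yields accepted strings of unbounded length, so the language is infinite.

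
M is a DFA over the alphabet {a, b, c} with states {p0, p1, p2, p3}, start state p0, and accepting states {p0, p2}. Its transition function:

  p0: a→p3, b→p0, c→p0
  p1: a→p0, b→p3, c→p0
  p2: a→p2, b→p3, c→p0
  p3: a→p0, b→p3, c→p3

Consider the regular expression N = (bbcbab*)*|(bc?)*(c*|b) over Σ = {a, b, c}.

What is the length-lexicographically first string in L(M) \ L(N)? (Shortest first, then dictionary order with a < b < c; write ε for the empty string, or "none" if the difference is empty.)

aa

The string aa is accepted by M but not by N.
No shorter string lies in the difference, and aa is the lexicographically first length-2 string in L(M) \ L(N).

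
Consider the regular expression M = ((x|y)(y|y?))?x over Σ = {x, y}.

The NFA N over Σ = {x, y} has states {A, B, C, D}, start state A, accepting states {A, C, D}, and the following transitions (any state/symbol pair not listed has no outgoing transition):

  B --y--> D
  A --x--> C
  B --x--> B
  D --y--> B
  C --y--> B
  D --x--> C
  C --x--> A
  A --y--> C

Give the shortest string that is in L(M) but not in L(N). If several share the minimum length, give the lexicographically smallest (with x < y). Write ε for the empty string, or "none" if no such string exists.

xyx

The string xyx is accepted by M but not by N.
No shorter string lies in the difference, and xyx is the lexicographically first length-3 string in L(M) \ L(N).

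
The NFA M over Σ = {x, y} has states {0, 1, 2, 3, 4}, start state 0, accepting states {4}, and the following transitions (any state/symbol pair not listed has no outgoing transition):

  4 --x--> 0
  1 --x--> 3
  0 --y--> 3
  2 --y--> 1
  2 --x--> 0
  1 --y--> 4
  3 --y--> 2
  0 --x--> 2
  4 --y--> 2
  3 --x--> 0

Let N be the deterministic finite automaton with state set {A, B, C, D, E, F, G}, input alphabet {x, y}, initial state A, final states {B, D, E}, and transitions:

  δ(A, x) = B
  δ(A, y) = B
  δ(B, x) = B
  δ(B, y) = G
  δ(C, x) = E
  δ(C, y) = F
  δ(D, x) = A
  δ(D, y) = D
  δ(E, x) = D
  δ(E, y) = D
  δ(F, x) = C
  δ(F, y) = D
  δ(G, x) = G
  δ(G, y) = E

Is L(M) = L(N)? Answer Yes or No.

The string xyyxxyy is accepted by M but rejected by N.
So L(M) ≠ L(N).

No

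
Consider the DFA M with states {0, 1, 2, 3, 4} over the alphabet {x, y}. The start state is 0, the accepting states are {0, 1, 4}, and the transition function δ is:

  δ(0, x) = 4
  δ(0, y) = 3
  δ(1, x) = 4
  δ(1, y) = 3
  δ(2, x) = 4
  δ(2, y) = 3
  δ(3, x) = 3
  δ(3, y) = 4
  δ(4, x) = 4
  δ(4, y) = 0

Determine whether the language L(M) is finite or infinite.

State 3 is reachable from the start and can reach an accepting state, and it lies on the cycle 3 → 3.
Traversing that cycle any number of times yields accepted strings of unbounded length, so the language is infinite.

infinite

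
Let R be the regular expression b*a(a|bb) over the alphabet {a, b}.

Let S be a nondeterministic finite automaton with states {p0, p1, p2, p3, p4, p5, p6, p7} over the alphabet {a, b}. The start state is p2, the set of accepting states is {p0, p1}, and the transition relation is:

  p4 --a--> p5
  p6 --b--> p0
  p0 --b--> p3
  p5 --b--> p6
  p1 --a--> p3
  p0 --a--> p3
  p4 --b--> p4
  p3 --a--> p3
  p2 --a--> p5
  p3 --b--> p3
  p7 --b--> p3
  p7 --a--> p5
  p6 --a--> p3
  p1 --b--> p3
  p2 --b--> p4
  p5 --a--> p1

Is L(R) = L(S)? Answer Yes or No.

Yes

Converting the expression R to a DFA (subset construction, then merging equivalent states) gives the minimal DFA with states {r0, r1, r2, r3, r4}, start state r0, accepting states {r2} and transitions r0: a→r1, b→r0; r1: a→r2, b→r3; r2: a→r4, b→r4; r3: a→r4, b→r2; r4: a→r4, b→r4.
Exploring the product automaton R × S from the start pair (r0, p2), following both machines on each input symbol, reaches 7 state pairs: (r0, p2), (r1, p5), (r0, p4), (r2, p1), (r3, p6), (r4, p3), (r2, p0).
R accepts in {r2} and S accepts in {p0, p1}. In every reachable pair the two components are either both accepting — (r2, p1), (r2, p0) — or both non-accepting, so no string is accepted by exactly one of the machines: L(R) \ L(S) and L(S) \ L(R) are both empty.
Hence every string is accepted by R iff it is accepted by S, and the two languages coincide.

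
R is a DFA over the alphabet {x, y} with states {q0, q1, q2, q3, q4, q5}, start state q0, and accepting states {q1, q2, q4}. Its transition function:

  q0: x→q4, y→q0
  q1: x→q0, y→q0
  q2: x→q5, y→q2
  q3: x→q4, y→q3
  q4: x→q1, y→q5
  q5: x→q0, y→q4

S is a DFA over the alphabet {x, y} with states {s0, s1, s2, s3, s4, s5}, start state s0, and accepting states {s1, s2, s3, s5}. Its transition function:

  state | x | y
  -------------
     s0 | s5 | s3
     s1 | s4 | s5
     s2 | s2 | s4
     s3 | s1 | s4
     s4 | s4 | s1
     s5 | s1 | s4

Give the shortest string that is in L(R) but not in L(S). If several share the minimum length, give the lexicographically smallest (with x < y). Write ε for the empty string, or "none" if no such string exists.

The string yxx is accepted by R but not by S.
No shorter string lies in the difference, and yxx is the lexicographically first length-3 string in L(R) \ L(S).

yxx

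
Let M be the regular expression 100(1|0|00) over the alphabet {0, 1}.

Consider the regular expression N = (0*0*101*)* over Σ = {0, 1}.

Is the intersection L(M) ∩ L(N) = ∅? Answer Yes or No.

Converting the expression M to a DFA (subset construction, then merging equivalent states) gives the minimal DFA with states {m0, m1, m2, m3, m4, m5, m6}, start state m0, accepting states {m5, m6} and transitions m0: 0→m1, 1→m2; m1: 0→m1, 1→m1; m2: 0→m3, 1→m1; m3: 0→m4, 1→m1; m4: 0→m5, 1→m6; m5: 0→m6, 1→m1; m6: 0→m1, 1→m1.
Converting the expression N to a DFA (subset construction, then merging equivalent states) gives the minimal DFA with states {n0, n1, n2, n3, n4, n5}, start state n0, accepting states {n0, n3, n5} and transitions n0: 0→n1, 1→n2; n1: 0→n1, 1→n2; n2: 0→n3, 1→n4; n3: 0→n1, 1→n5; n4: 0→n4, 1→n4; n5: 0→n3, 1→n5.
Exploring the product automaton M × N from the start pair (m0, n0), following both machines on each input symbol, reaches 12 state pairs: (m0, n0), (m1, n1), (m2, n2), (m1, n2), (m3, n3), (m1, n4), (m1, n3), (m4, n1), (m1, n5), (m5, n1), (m6, n2), (m6, n1).
M accepts in {m5, m6} and N accepts in {n0, n3, n5}; no reachable pair has both components accepting, so no string drives both machines to acceptance simultaneously and L(M) ∩ L(N) = ∅.
So no string is accepted by both, and the intersection is empty.

Yes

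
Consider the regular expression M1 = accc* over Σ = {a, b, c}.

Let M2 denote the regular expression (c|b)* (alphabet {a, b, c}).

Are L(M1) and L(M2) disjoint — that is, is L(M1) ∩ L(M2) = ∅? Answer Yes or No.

Converting the expression M1 to a DFA (subset construction, then merging equivalent states) gives the minimal DFA with states {r0, r1, r2, r3, r4}, start state r0, accepting states {r4} and transitions r0: a→r1, b→r2, c→r2; r1: a→r2, b→r2, c→r3; r2: a→r2, b→r2, c→r2; r3: a→r2, b→r2, c→r4; r4: a→r2, b→r2, c→r4.
Converting the expression M2 to a DFA (subset construction, then merging equivalent states) gives the minimal DFA with states {t0, t1}, start state t0, accepting states {t0} and transitions t0: a→t1, b→t0, c→t0; t1: a→t1, b→t1, c→t1.
Exploring the product automaton M1 × M2 from the start pair (r0, t0), following both machines on each input symbol, reaches 6 state pairs: (r0, t0), (r1, t1), (r2, t0), (r2, t1), (r3, t1), (r4, t1).
M1 accepts in {r4} and M2 accepts in {t0}; no reachable pair has both components accepting, so no string drives both machines to acceptance simultaneously and L(M1) ∩ L(M2) = ∅.
So no string is accepted by both, and the intersection is empty.

Yes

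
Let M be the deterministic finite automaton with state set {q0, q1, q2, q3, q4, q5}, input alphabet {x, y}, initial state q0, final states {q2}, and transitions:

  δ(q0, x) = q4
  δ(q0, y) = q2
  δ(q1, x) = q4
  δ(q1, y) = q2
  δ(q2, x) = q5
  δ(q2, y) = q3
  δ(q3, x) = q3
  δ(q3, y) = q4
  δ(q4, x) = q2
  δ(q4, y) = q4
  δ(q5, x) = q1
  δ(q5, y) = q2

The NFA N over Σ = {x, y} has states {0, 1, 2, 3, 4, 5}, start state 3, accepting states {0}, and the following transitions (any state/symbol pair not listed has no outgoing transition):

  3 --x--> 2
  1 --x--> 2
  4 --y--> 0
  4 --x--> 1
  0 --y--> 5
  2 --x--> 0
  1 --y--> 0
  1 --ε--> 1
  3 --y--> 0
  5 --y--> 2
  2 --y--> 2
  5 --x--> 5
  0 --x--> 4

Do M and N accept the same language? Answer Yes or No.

Exploring the product automaton M × N from the start pair (q0, 3), following both machines on each input symbol, reaches 6 state pairs: (q0, 3), (q4, 2), (q2, 0), (q5, 4), (q3, 5), (q1, 1).
M accepts in {q2} and N accepts in {0}. In every reachable pair the two components are either both accepting — (q2, 0) — or both non-accepting, so no string is accepted by exactly one of the machines: L(M) \ L(N) and L(N) \ L(M) are both empty.
Hence every string is accepted by M iff it is accepted by N, and the two languages coincide.

Yes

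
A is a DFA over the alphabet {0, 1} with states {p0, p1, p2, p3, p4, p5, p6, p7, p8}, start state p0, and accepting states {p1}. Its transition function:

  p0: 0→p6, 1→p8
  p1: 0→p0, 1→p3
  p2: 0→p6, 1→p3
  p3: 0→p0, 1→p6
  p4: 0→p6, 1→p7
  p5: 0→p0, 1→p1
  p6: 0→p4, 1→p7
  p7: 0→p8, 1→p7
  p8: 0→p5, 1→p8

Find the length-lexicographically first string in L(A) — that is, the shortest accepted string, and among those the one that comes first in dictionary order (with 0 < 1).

101

A breadth-first search from p0 reaches an accepting state first via the path p0 → p8 → p5 → p1 on input 101.
No string of length < 3 is accepted (BFS exhausts all shorter strings without reaching an accepting state), and 101 is the lexicographically least accepting string of length 3.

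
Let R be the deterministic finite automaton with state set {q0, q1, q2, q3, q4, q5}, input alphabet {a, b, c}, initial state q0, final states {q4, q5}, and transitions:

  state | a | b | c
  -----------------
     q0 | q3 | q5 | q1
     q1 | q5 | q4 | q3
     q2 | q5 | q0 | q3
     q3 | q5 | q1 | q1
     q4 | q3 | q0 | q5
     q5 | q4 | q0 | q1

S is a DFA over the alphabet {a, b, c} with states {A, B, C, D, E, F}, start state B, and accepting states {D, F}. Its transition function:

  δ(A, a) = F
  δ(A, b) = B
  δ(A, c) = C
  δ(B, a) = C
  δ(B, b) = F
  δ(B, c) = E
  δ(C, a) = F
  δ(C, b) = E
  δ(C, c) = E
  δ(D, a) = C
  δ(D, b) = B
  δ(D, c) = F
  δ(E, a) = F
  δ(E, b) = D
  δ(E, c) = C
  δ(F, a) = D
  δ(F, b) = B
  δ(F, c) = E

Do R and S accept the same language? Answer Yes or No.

Yes

Exploring the product automaton R × S from the start pair (q0, B), following both machines on each input symbol, reaches 5 state pairs: (q0, B), (q3, C), (q5, F), (q1, E), (q4, D).
R accepts in {q4, q5} and S accepts in {D, F}. In every reachable pair the two components are either both accepting — (q5, F), (q4, D) — or both non-accepting, so no string is accepted by exactly one of the machines: L(R) \ L(S) and L(S) \ L(R) are both empty.
Hence every string is accepted by R iff it is accepted by S, and the two languages coincide.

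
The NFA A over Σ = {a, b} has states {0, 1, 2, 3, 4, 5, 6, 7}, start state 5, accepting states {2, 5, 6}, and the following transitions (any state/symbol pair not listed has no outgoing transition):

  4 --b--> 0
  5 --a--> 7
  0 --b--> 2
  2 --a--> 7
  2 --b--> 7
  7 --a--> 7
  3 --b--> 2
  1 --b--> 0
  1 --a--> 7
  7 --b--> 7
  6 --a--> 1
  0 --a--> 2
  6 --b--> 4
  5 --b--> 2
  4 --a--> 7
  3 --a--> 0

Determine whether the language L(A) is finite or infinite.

finite

The useful states (reachable from 5 and able to reach an accepting state) are {2, 5}.
Restricted to these states the transition graph has no cycle, so every accepting path has bounded length and L is finite.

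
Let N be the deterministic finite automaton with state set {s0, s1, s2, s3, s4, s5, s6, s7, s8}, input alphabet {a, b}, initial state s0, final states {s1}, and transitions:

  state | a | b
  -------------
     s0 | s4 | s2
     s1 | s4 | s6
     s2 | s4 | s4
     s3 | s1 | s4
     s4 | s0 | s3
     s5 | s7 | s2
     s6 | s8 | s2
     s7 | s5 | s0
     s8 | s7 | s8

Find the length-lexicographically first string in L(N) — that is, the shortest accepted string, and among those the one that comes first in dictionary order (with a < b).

A breadth-first search from s0 reaches an accepting state first via the path s0 → s4 → s3 → s1 on input aba.
No string of length < 3 is accepted (BFS exhausts all shorter strings without reaching an accepting state), and aba is the lexicographically least accepting string of length 3.

aba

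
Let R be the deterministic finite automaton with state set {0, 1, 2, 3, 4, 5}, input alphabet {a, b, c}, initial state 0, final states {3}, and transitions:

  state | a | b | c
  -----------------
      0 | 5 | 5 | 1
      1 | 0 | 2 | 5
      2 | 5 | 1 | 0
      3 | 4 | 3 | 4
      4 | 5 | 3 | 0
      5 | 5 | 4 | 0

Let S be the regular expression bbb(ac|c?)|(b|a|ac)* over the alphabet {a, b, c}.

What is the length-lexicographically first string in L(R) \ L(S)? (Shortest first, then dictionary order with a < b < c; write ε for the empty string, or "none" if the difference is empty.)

The string ccbb is accepted by R but not by S.
No shorter string lies in the difference, and ccbb is the lexicographically first length-4 string in L(R) \ L(S).

ccbb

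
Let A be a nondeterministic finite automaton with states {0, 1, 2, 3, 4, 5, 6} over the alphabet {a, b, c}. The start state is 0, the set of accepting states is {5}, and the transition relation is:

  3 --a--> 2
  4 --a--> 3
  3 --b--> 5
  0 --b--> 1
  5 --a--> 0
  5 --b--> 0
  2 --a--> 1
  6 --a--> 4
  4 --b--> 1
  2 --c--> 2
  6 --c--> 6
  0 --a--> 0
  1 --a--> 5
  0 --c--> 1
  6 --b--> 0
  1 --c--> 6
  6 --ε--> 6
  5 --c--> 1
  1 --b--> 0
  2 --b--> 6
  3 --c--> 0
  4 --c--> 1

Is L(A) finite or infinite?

State 0 is reachable from the start and can reach an accepting state, and it lies on the cycle 0 → 0.
Traversing that cycle any number of times yields accepted strings of unbounded length, so the language is infinite.

infinite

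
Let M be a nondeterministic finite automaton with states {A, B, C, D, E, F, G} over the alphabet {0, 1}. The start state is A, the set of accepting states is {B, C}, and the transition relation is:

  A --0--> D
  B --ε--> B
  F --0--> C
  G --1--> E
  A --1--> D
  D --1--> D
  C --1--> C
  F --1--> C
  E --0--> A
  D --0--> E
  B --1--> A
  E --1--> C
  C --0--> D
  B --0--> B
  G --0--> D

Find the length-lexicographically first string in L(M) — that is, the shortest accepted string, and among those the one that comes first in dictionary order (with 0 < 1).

001

A breadth-first search from A reaches an accepting state first via the path A → D → E → C on input 001.
No string of length < 3 is accepted (BFS exhausts all shorter strings without reaching an accepting state), and 001 is the lexicographically least accepting string of length 3.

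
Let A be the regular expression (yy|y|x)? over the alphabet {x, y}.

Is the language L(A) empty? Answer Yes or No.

The empty string ε matches the expression, so it belongs to L(A).
Since L(A) contains at least one string, it is not empty.

No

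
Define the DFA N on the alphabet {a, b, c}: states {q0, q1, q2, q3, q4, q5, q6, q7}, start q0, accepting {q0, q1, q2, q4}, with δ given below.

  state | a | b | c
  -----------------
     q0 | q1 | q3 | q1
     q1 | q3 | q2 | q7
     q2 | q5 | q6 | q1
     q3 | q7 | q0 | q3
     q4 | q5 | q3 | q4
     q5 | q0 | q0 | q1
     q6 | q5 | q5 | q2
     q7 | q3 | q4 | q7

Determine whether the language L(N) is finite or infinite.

State q1 is reachable from the start and can reach an accepting state, and it lies on the cycle q1 → q2 → q1.
Traversing that cycle any number of times yields accepted strings of unbounded length, so the language is infinite.

infinite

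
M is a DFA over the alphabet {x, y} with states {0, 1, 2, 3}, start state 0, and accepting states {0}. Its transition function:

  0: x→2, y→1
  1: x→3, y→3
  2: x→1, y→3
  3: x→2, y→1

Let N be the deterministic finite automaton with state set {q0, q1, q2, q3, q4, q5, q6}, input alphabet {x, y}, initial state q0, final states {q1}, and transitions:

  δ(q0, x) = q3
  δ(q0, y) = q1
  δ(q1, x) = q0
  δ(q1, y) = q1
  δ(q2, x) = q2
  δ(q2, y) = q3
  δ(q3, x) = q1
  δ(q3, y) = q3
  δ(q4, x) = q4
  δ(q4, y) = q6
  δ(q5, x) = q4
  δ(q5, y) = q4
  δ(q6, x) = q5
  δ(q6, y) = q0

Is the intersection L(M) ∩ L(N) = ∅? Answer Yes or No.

Yes

Exploring the product automaton M × N from the start pair (0, q0), following both machines on each input symbol, reaches 10 state pairs: (0, q0), (2, q3), (1, q1), (3, q3), (3, q0), (3, q1), (2, q1), (1, q3), (2, q0), (1, q0).
M accepts in {0} and N accepts in {q1}; no reachable pair has both components accepting, so no string drives both machines to acceptance simultaneously and L(M) ∩ L(N) = ∅.
So no string is accepted by both, and the intersection is empty.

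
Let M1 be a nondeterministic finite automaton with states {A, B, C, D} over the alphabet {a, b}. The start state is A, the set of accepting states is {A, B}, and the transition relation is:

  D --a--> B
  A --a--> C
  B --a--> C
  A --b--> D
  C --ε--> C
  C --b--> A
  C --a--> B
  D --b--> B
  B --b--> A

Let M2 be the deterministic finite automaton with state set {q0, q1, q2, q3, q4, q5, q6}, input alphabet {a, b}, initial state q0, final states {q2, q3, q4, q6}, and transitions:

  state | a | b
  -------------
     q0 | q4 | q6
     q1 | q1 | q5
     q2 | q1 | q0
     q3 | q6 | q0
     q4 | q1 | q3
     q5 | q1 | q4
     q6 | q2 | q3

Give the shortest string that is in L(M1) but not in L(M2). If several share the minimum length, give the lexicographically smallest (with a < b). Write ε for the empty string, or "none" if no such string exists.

ε

The empty string ε is accepted by M1 but not by M2.
Since ε is the unique shortest string, it is the required witness.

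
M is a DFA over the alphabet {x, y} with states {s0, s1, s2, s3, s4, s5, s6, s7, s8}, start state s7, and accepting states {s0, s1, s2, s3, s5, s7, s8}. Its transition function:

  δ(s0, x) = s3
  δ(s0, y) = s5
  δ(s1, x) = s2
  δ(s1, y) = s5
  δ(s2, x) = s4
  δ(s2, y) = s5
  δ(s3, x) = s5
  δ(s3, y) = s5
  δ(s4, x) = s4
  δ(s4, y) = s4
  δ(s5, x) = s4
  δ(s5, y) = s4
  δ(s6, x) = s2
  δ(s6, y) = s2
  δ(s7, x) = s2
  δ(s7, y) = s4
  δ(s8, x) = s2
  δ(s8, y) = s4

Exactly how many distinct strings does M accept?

3

The useful subgraph on states {s2, s5, s7} is acyclic, so L(M) is finite; the longest accepting path visits 3 useful states, giving maximum string length 2.
Counting accepting paths from s7 by length: 1 of length 0, 1 of length 1, 1 of length 2. Total 3.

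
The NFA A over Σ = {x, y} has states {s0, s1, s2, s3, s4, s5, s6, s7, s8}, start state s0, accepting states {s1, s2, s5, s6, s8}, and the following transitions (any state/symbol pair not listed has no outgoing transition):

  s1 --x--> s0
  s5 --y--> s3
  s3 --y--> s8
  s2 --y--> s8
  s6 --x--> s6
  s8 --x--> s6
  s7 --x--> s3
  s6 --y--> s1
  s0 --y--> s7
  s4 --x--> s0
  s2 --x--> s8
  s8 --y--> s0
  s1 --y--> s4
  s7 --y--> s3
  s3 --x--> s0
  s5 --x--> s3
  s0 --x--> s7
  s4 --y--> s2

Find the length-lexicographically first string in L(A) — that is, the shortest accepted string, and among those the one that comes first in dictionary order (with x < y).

xxy

A breadth-first search from s0 reaches an accepting state first via the path s0 → s7 → s3 → s8 on input xxy.
No string of length < 3 is accepted (BFS exhausts all shorter strings without reaching an accepting state), and xxy is the lexicographically least accepting string of length 3.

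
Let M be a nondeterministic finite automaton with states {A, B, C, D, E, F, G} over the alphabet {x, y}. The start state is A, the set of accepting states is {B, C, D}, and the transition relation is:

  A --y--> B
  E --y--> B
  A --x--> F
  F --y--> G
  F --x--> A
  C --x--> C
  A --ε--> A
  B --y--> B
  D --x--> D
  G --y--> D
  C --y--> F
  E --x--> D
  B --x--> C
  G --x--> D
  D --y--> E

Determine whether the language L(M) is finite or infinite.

infinite

State B is reachable from the start and can reach an accepting state, and it lies on the cycle B → B.
Traversing that cycle any number of times yields accepted strings of unbounded length, so the language is infinite.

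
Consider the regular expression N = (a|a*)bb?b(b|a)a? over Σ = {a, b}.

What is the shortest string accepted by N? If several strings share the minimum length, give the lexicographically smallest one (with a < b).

bba

By inspection of the expression, no string of length less than 3 matches, and bba is the lexicographically first match of length 3.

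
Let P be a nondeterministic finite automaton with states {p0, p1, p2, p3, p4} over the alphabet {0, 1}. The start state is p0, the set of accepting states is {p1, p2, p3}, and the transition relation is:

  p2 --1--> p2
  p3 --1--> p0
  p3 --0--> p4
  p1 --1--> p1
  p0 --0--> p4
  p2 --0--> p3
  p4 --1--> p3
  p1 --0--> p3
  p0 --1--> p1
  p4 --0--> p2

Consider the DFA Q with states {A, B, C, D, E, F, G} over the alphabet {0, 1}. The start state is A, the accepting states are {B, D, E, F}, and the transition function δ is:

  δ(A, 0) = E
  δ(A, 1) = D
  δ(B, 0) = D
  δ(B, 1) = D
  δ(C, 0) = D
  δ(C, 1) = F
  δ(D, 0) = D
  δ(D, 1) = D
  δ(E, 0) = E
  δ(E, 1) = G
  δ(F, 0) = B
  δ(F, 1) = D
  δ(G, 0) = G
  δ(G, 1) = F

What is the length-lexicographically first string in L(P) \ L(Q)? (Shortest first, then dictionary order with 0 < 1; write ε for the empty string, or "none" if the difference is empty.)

01

The string 01 is accepted by P but not by Q.
No shorter string lies in the difference, and 01 is the lexicographically first length-2 string in L(P) \ L(Q).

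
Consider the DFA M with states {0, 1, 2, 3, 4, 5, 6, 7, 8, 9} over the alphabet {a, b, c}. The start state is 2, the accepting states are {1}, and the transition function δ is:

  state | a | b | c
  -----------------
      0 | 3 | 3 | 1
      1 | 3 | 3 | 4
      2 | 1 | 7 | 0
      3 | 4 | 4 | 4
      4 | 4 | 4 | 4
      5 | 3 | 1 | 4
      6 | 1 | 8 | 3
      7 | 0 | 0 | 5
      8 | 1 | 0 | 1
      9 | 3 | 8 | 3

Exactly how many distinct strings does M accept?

The useful subgraph on states {0, 1, 2, 5, 7} is acyclic, so L(M) is finite; the longest accepting path visits 4 useful states, giving maximum string length 3.
Counting accepting paths from 2 by length: 1 of length 1, 1 of length 2, 3 of length 3. Total 5.

5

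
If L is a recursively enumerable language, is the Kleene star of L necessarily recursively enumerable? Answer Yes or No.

Dovetail over all factorisations of the input into blocks and all step bounds, running the recogniser for L on every block of a factorisation; accept if some factorisation has all of its blocks accepted.
So the recursively enumerable languages are closed under Kleene star.

Yes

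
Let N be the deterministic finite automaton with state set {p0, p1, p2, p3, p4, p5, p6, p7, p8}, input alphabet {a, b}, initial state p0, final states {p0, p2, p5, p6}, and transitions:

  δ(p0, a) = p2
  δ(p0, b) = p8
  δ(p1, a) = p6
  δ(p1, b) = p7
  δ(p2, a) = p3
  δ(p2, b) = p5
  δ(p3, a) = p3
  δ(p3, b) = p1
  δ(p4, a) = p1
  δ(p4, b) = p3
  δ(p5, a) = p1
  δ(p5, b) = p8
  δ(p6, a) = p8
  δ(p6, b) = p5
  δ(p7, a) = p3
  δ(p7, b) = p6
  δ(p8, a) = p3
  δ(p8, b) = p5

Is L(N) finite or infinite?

State p8 is reachable from the start and can reach an accepting state, and it lies on the cycle p8 → p3 → p1 → p6 → p8.
Traversing that cycle any number of times yields accepted strings of unbounded length, so the language is infinite.

infinite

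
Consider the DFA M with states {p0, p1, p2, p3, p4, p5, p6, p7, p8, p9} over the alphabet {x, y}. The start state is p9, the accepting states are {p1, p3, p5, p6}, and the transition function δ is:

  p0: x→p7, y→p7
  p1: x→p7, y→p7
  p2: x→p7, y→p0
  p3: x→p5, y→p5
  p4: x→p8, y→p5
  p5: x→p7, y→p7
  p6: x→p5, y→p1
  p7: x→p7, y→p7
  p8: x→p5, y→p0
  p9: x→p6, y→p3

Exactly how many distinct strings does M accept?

The useful subgraph on states {p1, p3, p5, p6, p9} is acyclic, so L(M) is finite; the longest accepting path visits 3 useful states, giving maximum string length 2.
Counting accepting paths from p9 by length: 2 of length 1, 4 of length 2. Total 6.

6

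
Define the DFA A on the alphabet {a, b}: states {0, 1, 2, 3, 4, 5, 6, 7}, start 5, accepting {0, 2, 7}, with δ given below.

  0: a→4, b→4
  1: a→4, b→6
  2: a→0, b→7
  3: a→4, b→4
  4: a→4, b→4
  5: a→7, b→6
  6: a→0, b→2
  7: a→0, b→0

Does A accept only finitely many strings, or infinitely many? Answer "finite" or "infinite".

finite

The useful states (reachable from 5 and able to reach an accepting state) are {0, 2, 5, 6, 7}.
Restricted to these states the transition graph has no cycle, so every accepting path has bounded length and L is finite.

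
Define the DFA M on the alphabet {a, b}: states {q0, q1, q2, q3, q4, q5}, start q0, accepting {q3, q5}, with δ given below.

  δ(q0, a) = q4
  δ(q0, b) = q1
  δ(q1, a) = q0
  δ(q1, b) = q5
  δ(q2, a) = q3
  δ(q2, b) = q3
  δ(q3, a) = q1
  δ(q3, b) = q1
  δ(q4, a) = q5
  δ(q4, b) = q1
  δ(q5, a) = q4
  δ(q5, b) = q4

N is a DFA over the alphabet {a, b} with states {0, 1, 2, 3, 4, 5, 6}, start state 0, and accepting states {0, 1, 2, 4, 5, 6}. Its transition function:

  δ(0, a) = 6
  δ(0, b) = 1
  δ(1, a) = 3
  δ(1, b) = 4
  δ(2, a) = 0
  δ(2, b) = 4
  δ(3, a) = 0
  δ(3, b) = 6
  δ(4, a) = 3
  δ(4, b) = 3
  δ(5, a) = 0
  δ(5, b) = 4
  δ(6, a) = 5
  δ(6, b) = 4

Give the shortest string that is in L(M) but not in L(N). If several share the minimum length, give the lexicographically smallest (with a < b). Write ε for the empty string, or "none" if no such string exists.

abb

The string abb is accepted by M but not by N.
No shorter string lies in the difference, and abb is the lexicographically first length-3 string in L(M) \ L(N).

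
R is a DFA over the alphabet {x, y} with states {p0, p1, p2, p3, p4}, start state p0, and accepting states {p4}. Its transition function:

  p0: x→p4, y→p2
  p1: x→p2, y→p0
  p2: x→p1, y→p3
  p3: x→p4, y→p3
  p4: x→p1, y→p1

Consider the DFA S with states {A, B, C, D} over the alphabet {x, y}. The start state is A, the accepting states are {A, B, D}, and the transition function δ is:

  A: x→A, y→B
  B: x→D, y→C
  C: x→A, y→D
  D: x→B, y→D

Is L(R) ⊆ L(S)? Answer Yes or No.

Yes

Exploring the product automaton R × S from the start pair (p0, A), following both machines on each input symbol, reaches 18 state pairs: (p0, A), (p4, A), (p2, B), (p1, A), (p1, B), (p1, D), (p3, C), (p2, A), (p0, B), (p2, D), (p0, C), (p0, D), (p3, D), (p3, B), (p4, D), (p2, C), (p4, B), (p1, C).
R accepts in {p4} and S accepts in {A, B, D}. The reachable pairs whose R-component is accepting are (p4, A), (p4, D), (p4, B); in each of them the S-component is accepting too, so the product for L(R) \ L(S) (R-component accepting, S-component rejecting) has no reachable accepting pair and the difference is empty.
Hence every string in L(R) is also in L(S).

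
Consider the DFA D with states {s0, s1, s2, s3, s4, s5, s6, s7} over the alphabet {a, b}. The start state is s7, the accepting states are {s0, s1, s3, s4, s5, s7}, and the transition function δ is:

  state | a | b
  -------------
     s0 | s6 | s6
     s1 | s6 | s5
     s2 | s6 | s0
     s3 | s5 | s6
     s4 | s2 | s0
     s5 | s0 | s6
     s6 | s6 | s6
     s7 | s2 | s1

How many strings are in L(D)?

5

The useful subgraph on states {s0, s1, s2, s5, s7} is acyclic, so L(D) is finite; the longest accepting path visits 4 useful states, giving maximum string length 3.
Counting accepting paths from s7 by length: 1 of length 0, 1 of length 1, 2 of length 2, 1 of length 3. Total 5.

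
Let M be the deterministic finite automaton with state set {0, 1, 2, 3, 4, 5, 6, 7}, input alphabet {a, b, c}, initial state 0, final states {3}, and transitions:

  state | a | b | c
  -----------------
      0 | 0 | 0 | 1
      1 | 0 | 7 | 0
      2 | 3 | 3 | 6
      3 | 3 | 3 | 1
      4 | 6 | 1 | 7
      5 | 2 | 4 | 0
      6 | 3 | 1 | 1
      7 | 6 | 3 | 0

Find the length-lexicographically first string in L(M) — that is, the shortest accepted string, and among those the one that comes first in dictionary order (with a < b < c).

cbb

A breadth-first search from 0 reaches an accepting state first via the path 0 → 1 → 7 → 3 on input cbb.
No string of length < 3 is accepted (BFS exhausts all shorter strings without reaching an accepting state), and cbb is the lexicographically least accepting string of length 3.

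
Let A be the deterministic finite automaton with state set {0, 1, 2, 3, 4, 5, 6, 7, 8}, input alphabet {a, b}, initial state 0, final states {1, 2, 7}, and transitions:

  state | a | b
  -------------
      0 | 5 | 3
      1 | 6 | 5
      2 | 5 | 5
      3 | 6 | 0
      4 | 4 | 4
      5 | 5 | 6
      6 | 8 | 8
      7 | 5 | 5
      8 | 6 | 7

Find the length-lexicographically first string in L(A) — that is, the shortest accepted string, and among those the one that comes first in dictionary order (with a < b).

abab

A breadth-first search from 0 reaches an accepting state first via the path 0 → 5 → 6 → 8 → 7 on input abab.
No string of length < 4 is accepted (BFS exhausts all shorter strings without reaching an accepting state), and abab is the lexicographically least accepting string of length 4.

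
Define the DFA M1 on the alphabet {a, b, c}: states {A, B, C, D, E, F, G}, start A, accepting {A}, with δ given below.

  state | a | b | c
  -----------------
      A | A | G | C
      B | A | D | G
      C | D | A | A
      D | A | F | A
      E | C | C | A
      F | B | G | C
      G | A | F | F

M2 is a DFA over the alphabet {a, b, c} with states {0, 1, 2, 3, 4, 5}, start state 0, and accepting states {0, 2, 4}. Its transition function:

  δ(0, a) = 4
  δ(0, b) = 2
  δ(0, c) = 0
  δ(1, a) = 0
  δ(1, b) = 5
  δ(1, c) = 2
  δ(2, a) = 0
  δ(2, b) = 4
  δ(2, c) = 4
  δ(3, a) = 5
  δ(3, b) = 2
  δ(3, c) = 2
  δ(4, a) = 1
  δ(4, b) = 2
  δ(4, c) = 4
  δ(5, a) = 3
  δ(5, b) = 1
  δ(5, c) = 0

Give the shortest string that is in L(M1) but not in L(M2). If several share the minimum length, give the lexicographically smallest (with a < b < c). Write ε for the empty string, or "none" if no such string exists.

The string aa is accepted by M1 but not by M2.
No shorter string lies in the difference, and aa is the lexicographically first length-2 string in L(M1) \ L(M2).

aa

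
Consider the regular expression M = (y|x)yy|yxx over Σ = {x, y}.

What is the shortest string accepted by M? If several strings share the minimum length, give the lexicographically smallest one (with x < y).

By inspection of the expression, no string of length less than 3 matches, and xyy is the lexicographically first match of length 3.

xyy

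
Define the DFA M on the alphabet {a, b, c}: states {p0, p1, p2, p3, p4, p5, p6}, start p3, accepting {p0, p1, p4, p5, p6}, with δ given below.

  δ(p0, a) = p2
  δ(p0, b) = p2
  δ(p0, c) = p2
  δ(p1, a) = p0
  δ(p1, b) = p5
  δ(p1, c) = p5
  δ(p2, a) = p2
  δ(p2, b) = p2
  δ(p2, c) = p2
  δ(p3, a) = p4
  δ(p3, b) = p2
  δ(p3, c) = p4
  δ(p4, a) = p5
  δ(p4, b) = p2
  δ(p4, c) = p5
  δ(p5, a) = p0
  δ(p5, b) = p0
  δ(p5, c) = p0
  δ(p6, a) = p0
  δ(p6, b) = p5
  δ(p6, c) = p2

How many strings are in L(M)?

18

The useful subgraph on states {p0, p3, p4, p5} is acyclic, so L(M) is finite; the longest accepting path visits 4 useful states, giving maximum string length 3.
Counting accepting paths from p3 by length: 2 of length 1, 4 of length 2, 12 of length 3. Total 18.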